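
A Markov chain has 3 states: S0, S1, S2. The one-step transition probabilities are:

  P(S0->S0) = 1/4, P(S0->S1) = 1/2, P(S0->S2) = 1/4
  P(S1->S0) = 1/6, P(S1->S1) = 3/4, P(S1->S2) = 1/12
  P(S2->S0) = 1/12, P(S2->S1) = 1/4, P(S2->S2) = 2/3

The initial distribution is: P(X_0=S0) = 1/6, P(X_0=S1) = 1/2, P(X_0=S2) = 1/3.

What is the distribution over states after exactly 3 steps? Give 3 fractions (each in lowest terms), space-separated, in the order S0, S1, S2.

Propagating the distribution step by step (d_{t+1} = d_t * P):
d_0 = (S0=1/6, S1=1/2, S2=1/3)
  d_1[S0] = 1/6*1/4 + 1/2*1/6 + 1/3*1/12 = 11/72
  d_1[S1] = 1/6*1/2 + 1/2*3/4 + 1/3*1/4 = 13/24
  d_1[S2] = 1/6*1/4 + 1/2*1/12 + 1/3*2/3 = 11/36
d_1 = (S0=11/72, S1=13/24, S2=11/36)
  d_2[S0] = 11/72*1/4 + 13/24*1/6 + 11/36*1/12 = 133/864
  d_2[S1] = 11/72*1/2 + 13/24*3/4 + 11/36*1/4 = 161/288
  d_2[S2] = 11/72*1/4 + 13/24*1/12 + 11/36*2/3 = 31/108
d_2 = (S0=133/864, S1=161/288, S2=31/108)
  d_3[S0] = 133/864*1/4 + 161/288*1/6 + 31/108*1/12 = 1613/10368
  d_3[S1] = 133/864*1/2 + 161/288*3/4 + 31/108*1/4 = 1963/3456
  d_3[S2] = 133/864*1/4 + 161/288*1/12 + 31/108*2/3 = 1433/5184
d_3 = (S0=1613/10368, S1=1963/3456, S2=1433/5184)

Answer: 1613/10368 1963/3456 1433/5184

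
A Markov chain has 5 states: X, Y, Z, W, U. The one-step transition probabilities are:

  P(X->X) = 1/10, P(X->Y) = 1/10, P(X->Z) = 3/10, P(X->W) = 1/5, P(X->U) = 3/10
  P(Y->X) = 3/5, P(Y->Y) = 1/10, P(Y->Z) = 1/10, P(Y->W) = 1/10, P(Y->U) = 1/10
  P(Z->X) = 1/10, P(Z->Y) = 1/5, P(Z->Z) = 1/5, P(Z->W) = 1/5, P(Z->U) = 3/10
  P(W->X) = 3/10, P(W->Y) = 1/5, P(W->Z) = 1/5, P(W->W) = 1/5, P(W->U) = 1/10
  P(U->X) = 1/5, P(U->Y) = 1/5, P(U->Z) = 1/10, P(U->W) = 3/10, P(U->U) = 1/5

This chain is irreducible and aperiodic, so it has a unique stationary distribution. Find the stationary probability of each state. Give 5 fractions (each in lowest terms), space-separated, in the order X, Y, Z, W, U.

The stationary distribution satisfies pi = pi * P, i.e.:
  pi_X = 1/10*pi_X + 3/5*pi_Y + 1/10*pi_Z + 3/10*pi_W + 1/5*pi_U
  pi_Y = 1/10*pi_X + 1/10*pi_Y + 1/5*pi_Z + 1/5*pi_W + 1/5*pi_U
  pi_Z = 3/10*pi_X + 1/10*pi_Y + 1/5*pi_Z + 1/5*pi_W + 1/10*pi_U
  pi_W = 1/5*pi_X + 1/10*pi_Y + 1/5*pi_Z + 1/5*pi_W + 3/10*pi_U
  pi_U = 3/10*pi_X + 1/10*pi_Y + 3/10*pi_Z + 1/10*pi_W + 1/5*pi_U
with normalization: pi_X + pi_Y + pi_Z + pi_W + pi_U = 1.

Using the first 4 balance equations plus normalization, the linear system A*pi = b is:
  [-9/10, 3/5, 1/10, 3/10, 1/5] . pi = 0
  [1/10, -9/10, 1/5, 1/5, 1/5] . pi = 0
  [3/10, 1/10, -4/5, 1/5, 1/10] . pi = 0
  [1/5, 1/10, 1/5, -4/5, 3/10] . pi = 0
  [1, 1, 1, 1, 1] . pi = 1

Solving yields:
  pi_X = 775/3209
  pi_Y = 513/3209
  pi_Z = 2407/12836
  pi_W = 2627/12836
  pi_U = 1325/6418

Verification (pi * P):
  775/3209*1/10 + 513/3209*3/5 + 2407/12836*1/10 + 2627/12836*3/10 + 1325/6418*1/5 = 775/3209 = pi_X  (ok)
  775/3209*1/10 + 513/3209*1/10 + 2407/12836*1/5 + 2627/12836*1/5 + 1325/6418*1/5 = 513/3209 = pi_Y  (ok)
  775/3209*3/10 + 513/3209*1/10 + 2407/12836*1/5 + 2627/12836*1/5 + 1325/6418*1/10 = 2407/12836 = pi_Z  (ok)
  775/3209*1/5 + 513/3209*1/10 + 2407/12836*1/5 + 2627/12836*1/5 + 1325/6418*3/10 = 2627/12836 = pi_W  (ok)
  775/3209*3/10 + 513/3209*1/10 + 2407/12836*3/10 + 2627/12836*1/10 + 1325/6418*1/5 = 1325/6418 = pi_U  (ok)

Answer: 775/3209 513/3209 2407/12836 2627/12836 1325/6418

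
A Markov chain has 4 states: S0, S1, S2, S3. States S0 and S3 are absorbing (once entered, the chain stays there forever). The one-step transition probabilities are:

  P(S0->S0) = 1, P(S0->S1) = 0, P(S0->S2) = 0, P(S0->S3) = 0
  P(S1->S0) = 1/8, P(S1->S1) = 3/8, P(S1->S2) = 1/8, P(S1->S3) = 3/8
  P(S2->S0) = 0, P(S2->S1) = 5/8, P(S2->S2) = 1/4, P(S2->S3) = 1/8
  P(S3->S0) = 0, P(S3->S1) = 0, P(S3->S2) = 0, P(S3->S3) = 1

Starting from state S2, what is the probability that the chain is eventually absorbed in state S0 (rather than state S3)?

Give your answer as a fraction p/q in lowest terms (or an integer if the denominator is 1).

Let a_i = P(absorbed in S0 | start in state i).
Boundary conditions: a_S0 = 1, a_S3 = 0.
For each transient state i, a_i = sum_j P(i->j) * a_j:
  a_S1 = 1/8*a_S0 + 3/8*a_S1 + 1/8*a_S2 + 3/8*a_S3
  a_S2 = 0*a_S0 + 5/8*a_S1 + 1/4*a_S2 + 1/8*a_S3

Substituting a_S0 = 1 and a_S3 = 0, rearrange to (I - Q) a = r where r[i] = P(i -> S0):
  [5/8, -1/8] . (a_S1, a_S2) = 1/8
  [-5/8, 3/4] . (a_S1, a_S2) = 0

Solving yields:
  a_S1 = 6/25
  a_S2 = 1/5

Starting state is S2, so the absorption probability is a_S2 = 1/5.

Answer: 1/5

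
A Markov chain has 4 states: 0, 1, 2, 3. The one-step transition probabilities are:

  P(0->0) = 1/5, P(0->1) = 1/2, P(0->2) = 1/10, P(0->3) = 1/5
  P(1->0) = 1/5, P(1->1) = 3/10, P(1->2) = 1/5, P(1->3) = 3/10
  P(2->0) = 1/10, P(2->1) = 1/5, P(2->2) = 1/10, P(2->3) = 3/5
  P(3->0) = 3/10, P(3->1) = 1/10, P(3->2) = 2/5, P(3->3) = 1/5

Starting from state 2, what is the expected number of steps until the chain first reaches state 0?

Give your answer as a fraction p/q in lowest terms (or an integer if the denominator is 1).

Let h_i = expected steps to first reach 0 from state i.
Boundary: h_0 = 0.
First-step equations for the other states:
  h_1 = 1 + 1/5*h_0 + 3/10*h_1 + 1/5*h_2 + 3/10*h_3
  h_2 = 1 + 1/10*h_0 + 1/5*h_1 + 1/10*h_2 + 3/5*h_3
  h_3 = 1 + 3/10*h_0 + 1/10*h_1 + 2/5*h_2 + 1/5*h_3

Substituting h_0 = 0 and rearranging gives the linear system (I - Q) h = 1:
  [7/10, -1/5, -3/10] . (h_1, h_2, h_3) = 1
  [-1/5, 9/10, -3/5] . (h_1, h_2, h_3) = 1
  [-1/10, -2/5, 4/5] . (h_1, h_2, h_3) = 1

Solving yields:
  h_1 = 1150/241
  h_2 = 1230/241
  h_3 = 1060/241

Starting state is 2, so the expected hitting time is h_2 = 1230/241.

Answer: 1230/241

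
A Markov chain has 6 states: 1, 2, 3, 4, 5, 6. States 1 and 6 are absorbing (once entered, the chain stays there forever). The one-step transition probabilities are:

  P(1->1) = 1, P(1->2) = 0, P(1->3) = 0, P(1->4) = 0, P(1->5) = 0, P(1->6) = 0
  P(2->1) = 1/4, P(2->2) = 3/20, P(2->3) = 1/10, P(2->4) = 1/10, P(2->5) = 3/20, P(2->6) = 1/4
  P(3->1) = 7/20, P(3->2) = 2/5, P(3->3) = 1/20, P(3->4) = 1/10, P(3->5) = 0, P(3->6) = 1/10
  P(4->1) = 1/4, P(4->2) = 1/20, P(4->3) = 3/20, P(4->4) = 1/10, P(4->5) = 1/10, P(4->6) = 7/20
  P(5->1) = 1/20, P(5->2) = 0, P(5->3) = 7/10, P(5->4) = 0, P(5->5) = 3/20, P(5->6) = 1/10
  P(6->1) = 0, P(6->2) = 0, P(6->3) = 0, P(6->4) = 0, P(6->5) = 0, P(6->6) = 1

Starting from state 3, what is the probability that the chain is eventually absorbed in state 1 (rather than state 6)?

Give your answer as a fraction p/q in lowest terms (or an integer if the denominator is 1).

Answer: 26687/41573

Derivation:
Let a_i = P(absorbed in 1 | start in state i).
Boundary conditions: a_1 = 1, a_6 = 0.
For each transient state i, a_i = sum_j P(i->j) * a_j:
  a_2 = 1/4*a_1 + 3/20*a_2 + 1/10*a_3 + 1/10*a_4 + 3/20*a_5 + 1/4*a_6
  a_3 = 7/20*a_1 + 2/5*a_2 + 1/20*a_3 + 1/10*a_4 + 0*a_5 + 1/10*a_6
  a_4 = 1/4*a_1 + 1/20*a_2 + 3/20*a_3 + 1/10*a_4 + 1/10*a_5 + 7/20*a_6
  a_5 = 1/20*a_1 + 0*a_2 + 7/10*a_3 + 0*a_4 + 3/20*a_5 + 1/10*a_6

Substituting a_1 = 1 and a_6 = 0, rearrange to (I - Q) a = r where r[i] = P(i -> 1):
  [17/20, -1/10, -1/10, -3/20] . (a_2, a_3, a_4, a_5) = 1/4
  [-2/5, 19/20, -1/10, 0] . (a_2, a_3, a_4, a_5) = 7/20
  [-1/20, -3/20, 9/10, -1/10] . (a_2, a_3, a_4, a_5) = 1/4
  [0, -7/10, 0, 17/20] . (a_2, a_3, a_4, a_5) = 1/20

Solving yields:
  a_2 = 3146/5939
  a_3 = 26687/41573
  a_4 = 19933/41573
  a_5 = 3489/5939

Starting state is 3, so the absorption probability is a_3 = 26687/41573.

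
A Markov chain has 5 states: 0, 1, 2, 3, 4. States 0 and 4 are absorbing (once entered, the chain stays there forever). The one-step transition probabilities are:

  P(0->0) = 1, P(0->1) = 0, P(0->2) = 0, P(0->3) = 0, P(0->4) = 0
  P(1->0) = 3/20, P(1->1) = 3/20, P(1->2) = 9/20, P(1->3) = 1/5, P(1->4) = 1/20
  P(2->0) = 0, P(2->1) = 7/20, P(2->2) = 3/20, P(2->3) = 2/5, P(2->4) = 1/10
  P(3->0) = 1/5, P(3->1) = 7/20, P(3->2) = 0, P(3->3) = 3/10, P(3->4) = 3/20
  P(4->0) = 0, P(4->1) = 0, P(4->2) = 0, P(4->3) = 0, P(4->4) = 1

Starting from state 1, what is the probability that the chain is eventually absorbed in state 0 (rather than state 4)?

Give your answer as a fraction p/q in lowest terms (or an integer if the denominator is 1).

Let a_i = P(absorbed in 0 | start in state i).
Boundary conditions: a_0 = 1, a_4 = 0.
For each transient state i, a_i = sum_j P(i->j) * a_j:
  a_1 = 3/20*a_0 + 3/20*a_1 + 9/20*a_2 + 1/5*a_3 + 1/20*a_4
  a_2 = 0*a_0 + 7/20*a_1 + 3/20*a_2 + 2/5*a_3 + 1/10*a_4
  a_3 = 1/5*a_0 + 7/20*a_1 + 0*a_2 + 3/10*a_3 + 3/20*a_4

Substituting a_0 = 1 and a_4 = 0, rearrange to (I - Q) a = r where r[i] = P(i -> 0):
  [17/20, -9/20, -1/5] . (a_1, a_2, a_3) = 3/20
  [-7/20, 17/20, -2/5] . (a_1, a_2, a_3) = 0
  [-7/20, 0, 7/10] . (a_1, a_2, a_3) = 1/5

Solving yields:
  a_1 = 7/12
  a_2 = 43/84
  a_3 = 97/168

Starting state is 1, so the absorption probability is a_1 = 7/12.

Answer: 7/12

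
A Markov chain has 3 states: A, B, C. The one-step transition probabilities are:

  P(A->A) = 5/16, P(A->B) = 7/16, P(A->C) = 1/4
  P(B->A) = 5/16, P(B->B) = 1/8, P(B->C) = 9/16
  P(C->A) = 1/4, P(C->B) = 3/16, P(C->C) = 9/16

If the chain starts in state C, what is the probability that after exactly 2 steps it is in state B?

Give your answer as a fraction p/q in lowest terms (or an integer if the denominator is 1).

Answer: 61/256

Derivation:
Computing P^2 by repeated multiplication:
P^1 =
  A: [5/16, 7/16, 1/4]
  B: [5/16, 1/8, 9/16]
  C: [1/4, 3/16, 9/16]
P^2 =
  A: [19/64, 61/256, 119/256]
  B: [71/256, 33/128, 119/256]
  C: [71/256, 61/256, 31/64]

(P^2)[C -> B] = 61/256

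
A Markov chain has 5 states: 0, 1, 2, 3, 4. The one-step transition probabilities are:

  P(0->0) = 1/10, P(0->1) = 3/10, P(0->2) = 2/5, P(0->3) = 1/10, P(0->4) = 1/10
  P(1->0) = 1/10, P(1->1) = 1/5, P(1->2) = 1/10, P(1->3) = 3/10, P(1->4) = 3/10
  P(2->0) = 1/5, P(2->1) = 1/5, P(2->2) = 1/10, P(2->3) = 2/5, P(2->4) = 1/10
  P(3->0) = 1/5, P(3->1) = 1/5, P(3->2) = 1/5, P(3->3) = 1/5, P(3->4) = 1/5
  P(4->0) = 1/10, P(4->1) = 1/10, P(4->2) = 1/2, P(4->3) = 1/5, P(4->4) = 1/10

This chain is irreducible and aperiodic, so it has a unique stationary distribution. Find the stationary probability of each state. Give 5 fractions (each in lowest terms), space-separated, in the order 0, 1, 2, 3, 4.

The stationary distribution satisfies pi = pi * P, i.e.:
  pi_0 = 1/10*pi_0 + 1/10*pi_1 + 1/5*pi_2 + 1/5*pi_3 + 1/10*pi_4
  pi_1 = 3/10*pi_0 + 1/5*pi_1 + 1/5*pi_2 + 1/5*pi_3 + 1/10*pi_4
  pi_2 = 2/5*pi_0 + 1/10*pi_1 + 1/10*pi_2 + 1/5*pi_3 + 1/2*pi_4
  pi_3 = 1/10*pi_0 + 3/10*pi_1 + 2/5*pi_2 + 1/5*pi_3 + 1/5*pi_4
  pi_4 = 1/10*pi_0 + 3/10*pi_1 + 1/10*pi_2 + 1/5*pi_3 + 1/10*pi_4
with normalization: pi_0 + pi_1 + pi_2 + pi_3 + pi_4 = 1.

Using the first 4 balance equations plus normalization, the linear system A*pi = b is:
  [-9/10, 1/10, 1/5, 1/5, 1/10] . pi = 0
  [3/10, -4/5, 1/5, 1/5, 1/10] . pi = 0
  [2/5, 1/10, -9/10, 1/5, 1/2] . pi = 0
  [1/10, 3/10, 2/5, -4/5, 1/5] . pi = 0
  [1, 1, 1, 1, 1] . pi = 1

Solving yields:
  pi_0 = 684/4597
  pi_1 = 912/4597
  pi_2 = 1084/4597
  pi_3 = 1159/4597
  pi_4 = 758/4597

Verification (pi * P):
  684/4597*1/10 + 912/4597*1/10 + 1084/4597*1/5 + 1159/4597*1/5 + 758/4597*1/10 = 684/4597 = pi_0  (ok)
  684/4597*3/10 + 912/4597*1/5 + 1084/4597*1/5 + 1159/4597*1/5 + 758/4597*1/10 = 912/4597 = pi_1  (ok)
  684/4597*2/5 + 912/4597*1/10 + 1084/4597*1/10 + 1159/4597*1/5 + 758/4597*1/2 = 1084/4597 = pi_2  (ok)
  684/4597*1/10 + 912/4597*3/10 + 1084/4597*2/5 + 1159/4597*1/5 + 758/4597*1/5 = 1159/4597 = pi_3  (ok)
  684/4597*1/10 + 912/4597*3/10 + 1084/4597*1/10 + 1159/4597*1/5 + 758/4597*1/10 = 758/4597 = pi_4  (ok)

Answer: 684/4597 912/4597 1084/4597 1159/4597 758/4597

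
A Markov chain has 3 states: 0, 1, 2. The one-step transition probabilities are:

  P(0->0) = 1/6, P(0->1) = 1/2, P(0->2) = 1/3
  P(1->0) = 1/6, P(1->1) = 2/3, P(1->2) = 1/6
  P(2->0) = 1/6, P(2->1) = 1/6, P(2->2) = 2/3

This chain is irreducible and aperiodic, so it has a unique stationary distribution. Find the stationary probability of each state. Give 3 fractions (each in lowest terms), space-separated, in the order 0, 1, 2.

Answer: 1/6 4/9 7/18

Derivation:
The stationary distribution satisfies pi = pi * P, i.e.:
  pi_0 = 1/6*pi_0 + 1/6*pi_1 + 1/6*pi_2
  pi_1 = 1/2*pi_0 + 2/3*pi_1 + 1/6*pi_2
  pi_2 = 1/3*pi_0 + 1/6*pi_1 + 2/3*pi_2
with normalization: pi_0 + pi_1 + pi_2 = 1.

Using the first 2 balance equations plus normalization, the linear system A*pi = b is:
  [-5/6, 1/6, 1/6] . pi = 0
  [1/2, -1/3, 1/6] . pi = 0
  [1, 1, 1] . pi = 1

Solving yields:
  pi_0 = 1/6
  pi_1 = 4/9
  pi_2 = 7/18

Verification (pi * P):
  1/6*1/6 + 4/9*1/6 + 7/18*1/6 = 1/6 = pi_0  (ok)
  1/6*1/2 + 4/9*2/3 + 7/18*1/6 = 4/9 = pi_1  (ok)
  1/6*1/3 + 4/9*1/6 + 7/18*2/3 = 7/18 = pi_2  (ok)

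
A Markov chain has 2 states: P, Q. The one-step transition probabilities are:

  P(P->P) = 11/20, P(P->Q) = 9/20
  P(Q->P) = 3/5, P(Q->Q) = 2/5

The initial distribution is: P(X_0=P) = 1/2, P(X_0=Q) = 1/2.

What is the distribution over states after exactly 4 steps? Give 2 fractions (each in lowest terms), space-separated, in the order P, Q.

Propagating the distribution step by step (d_{t+1} = d_t * P):
d_0 = (P=1/2, Q=1/2)
  d_1[P] = 1/2*11/20 + 1/2*3/5 = 23/40
  d_1[Q] = 1/2*9/20 + 1/2*2/5 = 17/40
d_1 = (P=23/40, Q=17/40)
  d_2[P] = 23/40*11/20 + 17/40*3/5 = 457/800
  d_2[Q] = 23/40*9/20 + 17/40*2/5 = 343/800
d_2 = (P=457/800, Q=343/800)
  d_3[P] = 457/800*11/20 + 343/800*3/5 = 9143/16000
  d_3[Q] = 457/800*9/20 + 343/800*2/5 = 6857/16000
d_3 = (P=9143/16000, Q=6857/16000)
  d_4[P] = 9143/16000*11/20 + 6857/16000*3/5 = 182857/320000
  d_4[Q] = 9143/16000*9/20 + 6857/16000*2/5 = 137143/320000
d_4 = (P=182857/320000, Q=137143/320000)

Answer: 182857/320000 137143/320000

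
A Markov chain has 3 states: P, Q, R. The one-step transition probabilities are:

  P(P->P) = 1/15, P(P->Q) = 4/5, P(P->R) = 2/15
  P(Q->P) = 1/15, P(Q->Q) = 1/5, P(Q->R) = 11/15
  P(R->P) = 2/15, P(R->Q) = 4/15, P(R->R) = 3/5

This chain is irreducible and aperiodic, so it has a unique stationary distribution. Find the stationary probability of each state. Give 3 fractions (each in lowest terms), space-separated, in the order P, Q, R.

The stationary distribution satisfies pi = pi * P, i.e.:
  pi_P = 1/15*pi_P + 1/15*pi_Q + 2/15*pi_R
  pi_Q = 4/5*pi_P + 1/5*pi_Q + 4/15*pi_R
  pi_R = 2/15*pi_P + 11/15*pi_Q + 3/5*pi_R
with normalization: pi_P + pi_Q + pi_R = 1.

Using the first 2 balance equations plus normalization, the linear system A*pi = b is:
  [-14/15, 1/15, 2/15] . pi = 0
  [4/5, -4/5, 4/15] . pi = 0
  [1, 1, 1] . pi = 1

Solving yields:
  pi_P = 7/66
  pi_Q = 10/33
  pi_R = 13/22

Verification (pi * P):
  7/66*1/15 + 10/33*1/15 + 13/22*2/15 = 7/66 = pi_P  (ok)
  7/66*4/5 + 10/33*1/5 + 13/22*4/15 = 10/33 = pi_Q  (ok)
  7/66*2/15 + 10/33*11/15 + 13/22*3/5 = 13/22 = pi_R  (ok)

Answer: 7/66 10/33 13/22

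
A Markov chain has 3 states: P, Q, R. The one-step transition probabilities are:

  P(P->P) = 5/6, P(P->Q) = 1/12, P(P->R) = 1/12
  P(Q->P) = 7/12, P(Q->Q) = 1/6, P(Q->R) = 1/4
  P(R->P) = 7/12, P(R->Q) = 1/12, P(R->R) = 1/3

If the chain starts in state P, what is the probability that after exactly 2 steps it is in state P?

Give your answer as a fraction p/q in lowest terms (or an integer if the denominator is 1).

Answer: 19/24

Derivation:
Computing P^2 by repeated multiplication:
P^1 =
  P: [5/6, 1/12, 1/12]
  Q: [7/12, 1/6, 1/4]
  R: [7/12, 1/12, 1/3]
P^2 =
  P: [19/24, 13/144, 17/144]
  Q: [35/48, 7/72, 25/144]
  R: [35/48, 13/144, 13/72]

(P^2)[P -> P] = 19/24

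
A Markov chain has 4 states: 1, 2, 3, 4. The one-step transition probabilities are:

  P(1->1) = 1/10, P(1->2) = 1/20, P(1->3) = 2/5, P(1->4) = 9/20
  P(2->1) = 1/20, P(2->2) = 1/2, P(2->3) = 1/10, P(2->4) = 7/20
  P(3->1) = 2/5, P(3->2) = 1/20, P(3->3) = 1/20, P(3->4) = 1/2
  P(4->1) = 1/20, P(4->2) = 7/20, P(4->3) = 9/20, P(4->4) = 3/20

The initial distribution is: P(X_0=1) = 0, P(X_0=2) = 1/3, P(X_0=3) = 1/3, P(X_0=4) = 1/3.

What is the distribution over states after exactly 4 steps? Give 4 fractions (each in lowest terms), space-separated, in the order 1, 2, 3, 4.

Propagating the distribution step by step (d_{t+1} = d_t * P):
d_0 = (1=0, 2=1/3, 3=1/3, 4=1/3)
  d_1[1] = 0*1/10 + 1/3*1/20 + 1/3*2/5 + 1/3*1/20 = 1/6
  d_1[2] = 0*1/20 + 1/3*1/2 + 1/3*1/20 + 1/3*7/20 = 3/10
  d_1[3] = 0*2/5 + 1/3*1/10 + 1/3*1/20 + 1/3*9/20 = 1/5
  d_1[4] = 0*9/20 + 1/3*7/20 + 1/3*1/2 + 1/3*3/20 = 1/3
d_1 = (1=1/6, 2=3/10, 3=1/5, 4=1/3)
  d_2[1] = 1/6*1/10 + 3/10*1/20 + 1/5*2/5 + 1/3*1/20 = 77/600
  d_2[2] = 1/6*1/20 + 3/10*1/2 + 1/5*1/20 + 1/3*7/20 = 57/200
  d_2[3] = 1/6*2/5 + 3/10*1/10 + 1/5*1/20 + 1/3*9/20 = 77/300
  d_2[4] = 1/6*9/20 + 3/10*7/20 + 1/5*1/2 + 1/3*3/20 = 33/100
d_2 = (1=77/600, 2=57/200, 3=77/300, 4=33/100)
  d_3[1] = 77/600*1/10 + 57/200*1/20 + 77/300*2/5 + 33/100*1/20 = 117/800
  d_3[2] = 77/600*1/20 + 57/200*1/2 + 77/300*1/20 + 33/100*7/20 = 1109/4000
  d_3[3] = 77/600*2/5 + 57/200*1/10 + 77/300*1/20 + 33/100*9/20 = 1447/6000
  d_3[4] = 77/600*9/20 + 57/200*7/20 + 77/300*1/2 + 33/100*3/20 = 503/1500
d_3 = (1=117/800, 2=1109/4000, 3=1447/6000, 4=503/1500)
  d_4[1] = 117/800*1/10 + 1109/4000*1/20 + 1447/6000*2/5 + 503/1500*1/20 = 34013/240000
  d_4[2] = 117/800*1/20 + 1109/4000*1/2 + 1447/6000*1/20 + 503/1500*7/20 = 22029/80000
  d_4[3] = 117/800*2/5 + 1109/4000*1/10 + 1447/6000*1/20 + 503/1500*9/20 = 14951/60000
  d_4[4] = 117/800*9/20 + 1109/4000*7/20 + 1447/6000*1/2 + 503/1500*3/20 = 2503/7500
d_4 = (1=34013/240000, 2=22029/80000, 3=14951/60000, 4=2503/7500)

Answer: 34013/240000 22029/80000 14951/60000 2503/7500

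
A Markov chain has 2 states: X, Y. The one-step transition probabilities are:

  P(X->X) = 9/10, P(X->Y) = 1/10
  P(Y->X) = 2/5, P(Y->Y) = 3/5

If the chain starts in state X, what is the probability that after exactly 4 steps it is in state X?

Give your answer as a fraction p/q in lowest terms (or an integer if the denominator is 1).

Computing P^4 by repeated multiplication:
P^1 =
  X: [9/10, 1/10]
  Y: [2/5, 3/5]
P^2 =
  X: [17/20, 3/20]
  Y: [3/5, 2/5]
P^3 =
  X: [33/40, 7/40]
  Y: [7/10, 3/10]
P^4 =
  X: [13/16, 3/16]
  Y: [3/4, 1/4]

(P^4)[X -> X] = 13/16

Answer: 13/16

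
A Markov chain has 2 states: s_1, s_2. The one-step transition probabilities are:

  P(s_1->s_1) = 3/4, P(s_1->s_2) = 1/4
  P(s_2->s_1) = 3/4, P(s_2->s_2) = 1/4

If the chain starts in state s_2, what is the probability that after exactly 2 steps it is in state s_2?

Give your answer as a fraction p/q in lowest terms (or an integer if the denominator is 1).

Answer: 1/4

Derivation:
Computing P^2 by repeated multiplication:
P^1 =
  s_1: [3/4, 1/4]
  s_2: [3/4, 1/4]
P^2 =
  s_1: [3/4, 1/4]
  s_2: [3/4, 1/4]

(P^2)[s_2 -> s_2] = 1/4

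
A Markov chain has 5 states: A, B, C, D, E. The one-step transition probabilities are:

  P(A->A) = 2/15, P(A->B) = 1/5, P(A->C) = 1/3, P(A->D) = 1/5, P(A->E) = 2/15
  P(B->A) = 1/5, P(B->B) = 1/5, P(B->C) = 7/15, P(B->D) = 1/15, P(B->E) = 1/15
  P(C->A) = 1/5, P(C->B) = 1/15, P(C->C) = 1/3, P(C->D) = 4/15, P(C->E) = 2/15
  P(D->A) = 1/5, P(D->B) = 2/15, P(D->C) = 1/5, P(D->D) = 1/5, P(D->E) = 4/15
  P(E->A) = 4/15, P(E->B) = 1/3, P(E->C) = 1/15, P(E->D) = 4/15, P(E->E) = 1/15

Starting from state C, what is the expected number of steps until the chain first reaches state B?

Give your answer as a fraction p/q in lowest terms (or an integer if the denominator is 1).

Answer: 30735/4612

Derivation:
Let h_i = expected steps to first reach B from state i.
Boundary: h_B = 0.
First-step equations for the other states:
  h_A = 1 + 2/15*h_A + 1/5*h_B + 1/3*h_C + 1/5*h_D + 2/15*h_E
  h_C = 1 + 1/5*h_A + 1/15*h_B + 1/3*h_C + 4/15*h_D + 2/15*h_E
  h_D = 1 + 1/5*h_A + 2/15*h_B + 1/5*h_C + 1/5*h_D + 4/15*h_E
  h_E = 1 + 4/15*h_A + 1/3*h_B + 1/15*h_C + 4/15*h_D + 1/15*h_E

Substituting h_B = 0 and rearranging gives the linear system (I - Q) h = 1:
  [13/15, -1/3, -1/5, -2/15] . (h_A, h_C, h_D, h_E) = 1
  [-1/5, 2/3, -4/15, -2/15] . (h_A, h_C, h_D, h_E) = 1
  [-1/5, -1/5, 4/5, -4/15] . (h_A, h_C, h_D, h_E) = 1
  [-4/15, -1/15, -4/15, 14/15] . (h_A, h_C, h_D, h_E) = 1

Solving yields:
  h_A = 27075/4612
  h_C = 30735/4612
  h_D = 27825/4612
  h_E = 45645/9224

Starting state is C, so the expected hitting time is h_C = 30735/4612.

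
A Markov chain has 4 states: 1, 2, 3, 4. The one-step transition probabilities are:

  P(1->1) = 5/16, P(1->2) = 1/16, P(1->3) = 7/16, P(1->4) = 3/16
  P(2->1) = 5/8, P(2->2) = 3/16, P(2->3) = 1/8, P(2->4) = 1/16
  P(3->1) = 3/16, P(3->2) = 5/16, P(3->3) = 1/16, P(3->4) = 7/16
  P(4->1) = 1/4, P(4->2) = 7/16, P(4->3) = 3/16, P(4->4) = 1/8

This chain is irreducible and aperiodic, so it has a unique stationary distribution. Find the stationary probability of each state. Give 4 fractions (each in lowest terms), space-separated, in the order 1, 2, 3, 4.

The stationary distribution satisfies pi = pi * P, i.e.:
  pi_1 = 5/16*pi_1 + 5/8*pi_2 + 3/16*pi_3 + 1/4*pi_4
  pi_2 = 1/16*pi_1 + 3/16*pi_2 + 5/16*pi_3 + 7/16*pi_4
  pi_3 = 7/16*pi_1 + 1/8*pi_2 + 1/16*pi_3 + 3/16*pi_4
  pi_4 = 3/16*pi_1 + 1/16*pi_2 + 7/16*pi_3 + 1/8*pi_4
with normalization: pi_1 + pi_2 + pi_3 + pi_4 = 1.

Using the first 3 balance equations plus normalization, the linear system A*pi = b is:
  [-11/16, 5/8, 3/16, 1/4] . pi = 0
  [1/16, -13/16, 5/16, 7/16] . pi = 0
  [7/16, 1/8, -15/16, 3/16] . pi = 0
  [1, 1, 1, 1] . pi = 1

Solving yields:
  pi_1 = 2099/6152
  pi_2 = 691/3076
  pi_3 = 1415/6152
  pi_4 = 157/769

Verification (pi * P):
  2099/6152*5/16 + 691/3076*5/8 + 1415/6152*3/16 + 157/769*1/4 = 2099/6152 = pi_1  (ok)
  2099/6152*1/16 + 691/3076*3/16 + 1415/6152*5/16 + 157/769*7/16 = 691/3076 = pi_2  (ok)
  2099/6152*7/16 + 691/3076*1/8 + 1415/6152*1/16 + 157/769*3/16 = 1415/6152 = pi_3  (ok)
  2099/6152*3/16 + 691/3076*1/16 + 1415/6152*7/16 + 157/769*1/8 = 157/769 = pi_4  (ok)

Answer: 2099/6152 691/3076 1415/6152 157/769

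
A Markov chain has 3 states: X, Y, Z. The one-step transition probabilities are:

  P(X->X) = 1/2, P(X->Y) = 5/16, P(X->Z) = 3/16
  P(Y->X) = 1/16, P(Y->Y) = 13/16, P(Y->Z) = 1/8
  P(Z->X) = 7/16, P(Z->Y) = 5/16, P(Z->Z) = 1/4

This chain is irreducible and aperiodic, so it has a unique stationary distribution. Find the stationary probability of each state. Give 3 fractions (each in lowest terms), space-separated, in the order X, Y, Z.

Answer: 13/60 5/8 19/120

Derivation:
The stationary distribution satisfies pi = pi * P, i.e.:
  pi_X = 1/2*pi_X + 1/16*pi_Y + 7/16*pi_Z
  pi_Y = 5/16*pi_X + 13/16*pi_Y + 5/16*pi_Z
  pi_Z = 3/16*pi_X + 1/8*pi_Y + 1/4*pi_Z
with normalization: pi_X + pi_Y + pi_Z = 1.

Using the first 2 balance equations plus normalization, the linear system A*pi = b is:
  [-1/2, 1/16, 7/16] . pi = 0
  [5/16, -3/16, 5/16] . pi = 0
  [1, 1, 1] . pi = 1

Solving yields:
  pi_X = 13/60
  pi_Y = 5/8
  pi_Z = 19/120

Verification (pi * P):
  13/60*1/2 + 5/8*1/16 + 19/120*7/16 = 13/60 = pi_X  (ok)
  13/60*5/16 + 5/8*13/16 + 19/120*5/16 = 5/8 = pi_Y  (ok)
  13/60*3/16 + 5/8*1/8 + 19/120*1/4 = 19/120 = pi_Z  (ok)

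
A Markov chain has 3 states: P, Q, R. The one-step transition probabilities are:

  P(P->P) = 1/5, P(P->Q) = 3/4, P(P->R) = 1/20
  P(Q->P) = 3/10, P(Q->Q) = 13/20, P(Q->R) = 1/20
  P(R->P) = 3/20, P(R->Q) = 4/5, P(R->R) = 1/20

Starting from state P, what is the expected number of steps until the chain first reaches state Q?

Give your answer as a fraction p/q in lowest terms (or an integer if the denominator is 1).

Answer: 400/301

Derivation:
Let h_i = expected steps to first reach Q from state i.
Boundary: h_Q = 0.
First-step equations for the other states:
  h_P = 1 + 1/5*h_P + 3/4*h_Q + 1/20*h_R
  h_R = 1 + 3/20*h_P + 4/5*h_Q + 1/20*h_R

Substituting h_Q = 0 and rearranging gives the linear system (I - Q) h = 1:
  [4/5, -1/20] . (h_P, h_R) = 1
  [-3/20, 19/20] . (h_P, h_R) = 1

Solving yields:
  h_P = 400/301
  h_R = 380/301

Starting state is P, so the expected hitting time is h_P = 400/301.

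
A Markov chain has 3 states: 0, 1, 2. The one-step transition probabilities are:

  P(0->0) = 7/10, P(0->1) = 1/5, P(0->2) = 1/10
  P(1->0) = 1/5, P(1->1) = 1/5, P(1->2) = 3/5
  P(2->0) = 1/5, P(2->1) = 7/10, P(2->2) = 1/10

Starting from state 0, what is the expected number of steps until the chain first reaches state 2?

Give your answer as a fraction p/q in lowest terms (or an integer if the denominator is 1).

Let h_i = expected steps to first reach 2 from state i.
Boundary: h_2 = 0.
First-step equations for the other states:
  h_0 = 1 + 7/10*h_0 + 1/5*h_1 + 1/10*h_2
  h_1 = 1 + 1/5*h_0 + 1/5*h_1 + 3/5*h_2

Substituting h_2 = 0 and rearranging gives the linear system (I - Q) h = 1:
  [3/10, -1/5] . (h_0, h_1) = 1
  [-1/5, 4/5] . (h_0, h_1) = 1

Solving yields:
  h_0 = 5
  h_1 = 5/2

Starting state is 0, so the expected hitting time is h_0 = 5.

Answer: 5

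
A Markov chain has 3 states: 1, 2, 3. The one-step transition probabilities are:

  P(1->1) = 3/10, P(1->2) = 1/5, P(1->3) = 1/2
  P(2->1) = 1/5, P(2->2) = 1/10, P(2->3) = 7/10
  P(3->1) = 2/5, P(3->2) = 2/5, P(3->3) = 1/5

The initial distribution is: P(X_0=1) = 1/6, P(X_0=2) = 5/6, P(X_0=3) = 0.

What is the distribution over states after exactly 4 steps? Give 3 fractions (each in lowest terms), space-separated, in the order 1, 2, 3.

Propagating the distribution step by step (d_{t+1} = d_t * P):
d_0 = (1=1/6, 2=5/6, 3=0)
  d_1[1] = 1/6*3/10 + 5/6*1/5 + 0*2/5 = 13/60
  d_1[2] = 1/6*1/5 + 5/6*1/10 + 0*2/5 = 7/60
  d_1[3] = 1/6*1/2 + 5/6*7/10 + 0*1/5 = 2/3
d_1 = (1=13/60, 2=7/60, 3=2/3)
  d_2[1] = 13/60*3/10 + 7/60*1/5 + 2/3*2/5 = 71/200
  d_2[2] = 13/60*1/5 + 7/60*1/10 + 2/3*2/5 = 193/600
  d_2[3] = 13/60*1/2 + 7/60*7/10 + 2/3*1/5 = 97/300
d_2 = (1=71/200, 2=193/600, 3=97/300)
  d_3[1] = 71/200*3/10 + 193/600*1/5 + 97/300*2/5 = 1801/6000
  d_3[2] = 71/200*1/5 + 193/600*1/10 + 97/300*2/5 = 93/400
  d_3[3] = 71/200*1/2 + 193/600*7/10 + 97/300*1/5 = 701/1500
d_3 = (1=1801/6000, 2=93/400, 3=701/1500)
  d_4[1] = 1801/6000*3/10 + 93/400*1/5 + 701/1500*2/5 = 19409/60000
  d_4[2] = 1801/6000*1/5 + 93/400*1/10 + 701/1500*2/5 = 16213/60000
  d_4[3] = 1801/6000*1/2 + 93/400*7/10 + 701/1500*1/5 = 4063/10000
d_4 = (1=19409/60000, 2=16213/60000, 3=4063/10000)

Answer: 19409/60000 16213/60000 4063/10000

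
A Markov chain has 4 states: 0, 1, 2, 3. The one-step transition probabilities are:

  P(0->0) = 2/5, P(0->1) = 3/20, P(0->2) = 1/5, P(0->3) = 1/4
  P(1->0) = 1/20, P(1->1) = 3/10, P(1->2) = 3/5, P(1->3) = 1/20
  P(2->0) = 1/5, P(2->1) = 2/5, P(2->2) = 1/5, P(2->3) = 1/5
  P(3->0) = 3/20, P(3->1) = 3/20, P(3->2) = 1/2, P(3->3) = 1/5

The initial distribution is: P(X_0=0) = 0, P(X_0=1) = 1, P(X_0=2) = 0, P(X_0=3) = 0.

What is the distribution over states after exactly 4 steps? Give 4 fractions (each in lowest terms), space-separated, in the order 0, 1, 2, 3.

Answer: 29429/160000 23131/80000 28889/80000 26531/160000

Derivation:
Propagating the distribution step by step (d_{t+1} = d_t * P):
d_0 = (0=0, 1=1, 2=0, 3=0)
  d_1[0] = 0*2/5 + 1*1/20 + 0*1/5 + 0*3/20 = 1/20
  d_1[1] = 0*3/20 + 1*3/10 + 0*2/5 + 0*3/20 = 3/10
  d_1[2] = 0*1/5 + 1*3/5 + 0*1/5 + 0*1/2 = 3/5
  d_1[3] = 0*1/4 + 1*1/20 + 0*1/5 + 0*1/5 = 1/20
d_1 = (0=1/20, 1=3/10, 2=3/5, 3=1/20)
  d_2[0] = 1/20*2/5 + 3/10*1/20 + 3/5*1/5 + 1/20*3/20 = 13/80
  d_2[1] = 1/20*3/20 + 3/10*3/10 + 3/5*2/5 + 1/20*3/20 = 69/200
  d_2[2] = 1/20*1/5 + 3/10*3/5 + 3/5*1/5 + 1/20*1/2 = 67/200
  d_2[3] = 1/20*1/4 + 3/10*1/20 + 3/5*1/5 + 1/20*1/5 = 63/400
d_2 = (0=13/80, 1=69/200, 2=67/200, 3=63/400)
  d_3[0] = 13/80*2/5 + 69/200*1/20 + 67/200*1/5 + 63/400*3/20 = 1383/8000
  d_3[1] = 13/80*3/20 + 69/200*3/10 + 67/200*2/5 + 63/400*3/20 = 571/2000
  d_3[2] = 13/80*1/5 + 69/200*3/5 + 67/200*1/5 + 63/400*1/2 = 1541/4000
  d_3[3] = 13/80*1/4 + 69/200*1/20 + 67/200*1/5 + 63/400*1/5 = 1251/8000
d_3 = (0=1383/8000, 1=571/2000, 2=1541/4000, 3=1251/8000)
  d_4[0] = 1383/8000*2/5 + 571/2000*1/20 + 1541/4000*1/5 + 1251/8000*3/20 = 29429/160000
  d_4[1] = 1383/8000*3/20 + 571/2000*3/10 + 1541/4000*2/5 + 1251/8000*3/20 = 23131/80000
  d_4[2] = 1383/8000*1/5 + 571/2000*3/5 + 1541/4000*1/5 + 1251/8000*1/2 = 28889/80000
  d_4[3] = 1383/8000*1/4 + 571/2000*1/20 + 1541/4000*1/5 + 1251/8000*1/5 = 26531/160000
d_4 = (0=29429/160000, 1=23131/80000, 2=28889/80000, 3=26531/160000)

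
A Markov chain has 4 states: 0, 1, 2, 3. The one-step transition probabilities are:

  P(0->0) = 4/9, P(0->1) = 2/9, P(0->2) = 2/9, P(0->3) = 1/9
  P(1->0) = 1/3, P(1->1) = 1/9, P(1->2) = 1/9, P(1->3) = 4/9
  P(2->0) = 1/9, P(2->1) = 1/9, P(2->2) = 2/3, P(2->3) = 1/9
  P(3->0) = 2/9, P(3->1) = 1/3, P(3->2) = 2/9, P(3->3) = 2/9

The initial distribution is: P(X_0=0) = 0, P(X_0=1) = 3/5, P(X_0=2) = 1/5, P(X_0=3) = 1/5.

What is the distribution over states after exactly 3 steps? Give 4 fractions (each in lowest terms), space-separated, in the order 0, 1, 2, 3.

Answer: 22/81 677/3645 1231/3645 83/405

Derivation:
Propagating the distribution step by step (d_{t+1} = d_t * P):
d_0 = (0=0, 1=3/5, 2=1/5, 3=1/5)
  d_1[0] = 0*4/9 + 3/5*1/3 + 1/5*1/9 + 1/5*2/9 = 4/15
  d_1[1] = 0*2/9 + 3/5*1/9 + 1/5*1/9 + 1/5*1/3 = 7/45
  d_1[2] = 0*2/9 + 3/5*1/9 + 1/5*2/3 + 1/5*2/9 = 11/45
  d_1[3] = 0*1/9 + 3/5*4/9 + 1/5*1/9 + 1/5*2/9 = 1/3
d_1 = (0=4/15, 1=7/45, 2=11/45, 3=1/3)
  d_2[0] = 4/15*4/9 + 7/45*1/3 + 11/45*1/9 + 1/3*2/9 = 22/81
  d_2[1] = 4/15*2/9 + 7/45*1/9 + 11/45*1/9 + 1/3*1/3 = 29/135
  d_2[2] = 4/15*2/9 + 7/45*1/9 + 11/45*2/3 + 1/3*2/9 = 127/405
  d_2[3] = 4/15*1/9 + 7/45*4/9 + 11/45*1/9 + 1/3*2/9 = 1/5
d_2 = (0=22/81, 1=29/135, 2=127/405, 3=1/5)
  d_3[0] = 22/81*4/9 + 29/135*1/3 + 127/405*1/9 + 1/5*2/9 = 22/81
  d_3[1] = 22/81*2/9 + 29/135*1/9 + 127/405*1/9 + 1/5*1/3 = 677/3645
  d_3[2] = 22/81*2/9 + 29/135*1/9 + 127/405*2/3 + 1/5*2/9 = 1231/3645
  d_3[3] = 22/81*1/9 + 29/135*4/9 + 127/405*1/9 + 1/5*2/9 = 83/405
d_3 = (0=22/81, 1=677/3645, 2=1231/3645, 3=83/405)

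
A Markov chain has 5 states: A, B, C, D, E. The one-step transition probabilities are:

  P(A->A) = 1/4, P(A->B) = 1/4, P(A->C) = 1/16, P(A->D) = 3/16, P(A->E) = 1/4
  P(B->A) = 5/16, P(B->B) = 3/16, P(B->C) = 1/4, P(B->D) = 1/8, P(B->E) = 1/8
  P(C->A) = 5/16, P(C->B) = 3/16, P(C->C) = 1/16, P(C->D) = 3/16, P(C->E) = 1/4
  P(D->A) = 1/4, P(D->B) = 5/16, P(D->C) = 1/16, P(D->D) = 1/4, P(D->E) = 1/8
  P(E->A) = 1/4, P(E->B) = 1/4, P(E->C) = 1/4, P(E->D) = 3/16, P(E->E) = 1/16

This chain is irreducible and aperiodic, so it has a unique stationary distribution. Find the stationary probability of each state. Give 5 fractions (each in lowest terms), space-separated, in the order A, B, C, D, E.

The stationary distribution satisfies pi = pi * P, i.e.:
  pi_A = 1/4*pi_A + 5/16*pi_B + 5/16*pi_C + 1/4*pi_D + 1/4*pi_E
  pi_B = 1/4*pi_A + 3/16*pi_B + 3/16*pi_C + 5/16*pi_D + 1/4*pi_E
  pi_C = 1/16*pi_A + 1/4*pi_B + 1/16*pi_C + 1/16*pi_D + 1/4*pi_E
  pi_D = 3/16*pi_A + 1/8*pi_B + 3/16*pi_C + 1/4*pi_D + 3/16*pi_E
  pi_E = 1/4*pi_A + 1/8*pi_B + 1/4*pi_C + 1/8*pi_D + 1/16*pi_E
with normalization: pi_A + pi_B + pi_C + pi_D + pi_E = 1.

Using the first 4 balance equations plus normalization, the linear system A*pi = b is:
  [-3/4, 5/16, 5/16, 1/4, 1/4] . pi = 0
  [1/4, -13/16, 3/16, 5/16, 1/4] . pi = 0
  [1/16, 1/4, -15/16, 1/16, 1/4] . pi = 0
  [3/16, 1/8, 3/16, -3/4, 3/16] . pi = 0
  [1, 1, 1, 1, 1] . pi = 1

Solving yields:
  pi_A = 21497/78595
  pi_B = 3741/15719
  pi_C = 10867/78595
  pi_D = 14472/78595
  pi_E = 13054/78595

Verification (pi * P):
  21497/78595*1/4 + 3741/15719*5/16 + 10867/78595*5/16 + 14472/78595*1/4 + 13054/78595*1/4 = 21497/78595 = pi_A  (ok)
  21497/78595*1/4 + 3741/15719*3/16 + 10867/78595*3/16 + 14472/78595*5/16 + 13054/78595*1/4 = 3741/15719 = pi_B  (ok)
  21497/78595*1/16 + 3741/15719*1/4 + 10867/78595*1/16 + 14472/78595*1/16 + 13054/78595*1/4 = 10867/78595 = pi_C  (ok)
  21497/78595*3/16 + 3741/15719*1/8 + 10867/78595*3/16 + 14472/78595*1/4 + 13054/78595*3/16 = 14472/78595 = pi_D  (ok)
  21497/78595*1/4 + 3741/15719*1/8 + 10867/78595*1/4 + 14472/78595*1/8 + 13054/78595*1/16 = 13054/78595 = pi_E  (ok)

Answer: 21497/78595 3741/15719 10867/78595 14472/78595 13054/78595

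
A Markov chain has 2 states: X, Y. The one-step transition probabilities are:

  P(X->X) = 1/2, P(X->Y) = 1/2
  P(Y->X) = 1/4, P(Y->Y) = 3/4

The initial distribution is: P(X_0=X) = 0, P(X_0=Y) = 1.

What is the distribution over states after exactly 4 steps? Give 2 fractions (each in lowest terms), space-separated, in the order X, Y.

Answer: 85/256 171/256

Derivation:
Propagating the distribution step by step (d_{t+1} = d_t * P):
d_0 = (X=0, Y=1)
  d_1[X] = 0*1/2 + 1*1/4 = 1/4
  d_1[Y] = 0*1/2 + 1*3/4 = 3/4
d_1 = (X=1/4, Y=3/4)
  d_2[X] = 1/4*1/2 + 3/4*1/4 = 5/16
  d_2[Y] = 1/4*1/2 + 3/4*3/4 = 11/16
d_2 = (X=5/16, Y=11/16)
  d_3[X] = 5/16*1/2 + 11/16*1/4 = 21/64
  d_3[Y] = 5/16*1/2 + 11/16*3/4 = 43/64
d_3 = (X=21/64, Y=43/64)
  d_4[X] = 21/64*1/2 + 43/64*1/4 = 85/256
  d_4[Y] = 21/64*1/2 + 43/64*3/4 = 171/256
d_4 = (X=85/256, Y=171/256)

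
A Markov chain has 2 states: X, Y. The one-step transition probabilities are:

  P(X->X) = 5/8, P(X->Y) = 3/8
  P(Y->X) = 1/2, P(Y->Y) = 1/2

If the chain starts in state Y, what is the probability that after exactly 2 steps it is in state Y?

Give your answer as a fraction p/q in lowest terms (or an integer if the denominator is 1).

Computing P^2 by repeated multiplication:
P^1 =
  X: [5/8, 3/8]
  Y: [1/2, 1/2]
P^2 =
  X: [37/64, 27/64]
  Y: [9/16, 7/16]

(P^2)[Y -> Y] = 7/16

Answer: 7/16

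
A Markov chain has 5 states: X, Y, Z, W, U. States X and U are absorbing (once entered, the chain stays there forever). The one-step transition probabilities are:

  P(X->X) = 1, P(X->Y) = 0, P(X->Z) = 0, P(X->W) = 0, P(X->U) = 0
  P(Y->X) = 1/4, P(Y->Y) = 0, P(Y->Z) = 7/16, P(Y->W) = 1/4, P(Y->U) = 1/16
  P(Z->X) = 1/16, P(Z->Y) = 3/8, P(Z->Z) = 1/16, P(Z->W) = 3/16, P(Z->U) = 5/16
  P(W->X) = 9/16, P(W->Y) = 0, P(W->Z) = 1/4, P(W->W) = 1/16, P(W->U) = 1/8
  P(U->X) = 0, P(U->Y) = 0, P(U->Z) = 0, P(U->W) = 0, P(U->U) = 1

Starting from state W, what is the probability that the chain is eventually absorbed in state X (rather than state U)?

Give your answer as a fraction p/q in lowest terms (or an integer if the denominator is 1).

Answer: 971/1341

Derivation:
Let a_i = P(absorbed in X | start in state i).
Boundary conditions: a_X = 1, a_U = 0.
For each transient state i, a_i = sum_j P(i->j) * a_j:
  a_Y = 1/4*a_X + 0*a_Y + 7/16*a_Z + 1/4*a_W + 1/16*a_U
  a_Z = 1/16*a_X + 3/8*a_Y + 1/16*a_Z + 3/16*a_W + 5/16*a_U
  a_W = 9/16*a_X + 0*a_Y + 1/4*a_Z + 1/16*a_W + 1/8*a_U

Substituting a_X = 1 and a_U = 0, rearrange to (I - Q) a = r where r[i] = P(i -> X):
  [1, -7/16, -1/4] . (a_Y, a_Z, a_W) = 1/4
  [-3/8, 15/16, -3/16] . (a_Y, a_Z, a_W) = 1/16
  [0, -1/4, 15/16] . (a_Y, a_Z, a_W) = 9/16

Solving yields:
  a_Y = 851/1341
  a_Z = 208/447
  a_W = 971/1341

Starting state is W, so the absorption probability is a_W = 971/1341.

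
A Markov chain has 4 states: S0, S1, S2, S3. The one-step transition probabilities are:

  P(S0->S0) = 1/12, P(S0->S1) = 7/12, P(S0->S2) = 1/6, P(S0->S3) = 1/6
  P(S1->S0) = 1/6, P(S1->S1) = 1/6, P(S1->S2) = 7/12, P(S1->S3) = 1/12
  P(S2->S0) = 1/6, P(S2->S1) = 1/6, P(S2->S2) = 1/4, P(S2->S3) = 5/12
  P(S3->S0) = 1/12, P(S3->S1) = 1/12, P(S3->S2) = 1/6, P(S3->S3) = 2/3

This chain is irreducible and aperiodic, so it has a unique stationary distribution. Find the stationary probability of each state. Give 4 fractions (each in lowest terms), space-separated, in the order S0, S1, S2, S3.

Answer: 13/108 13/72 19/72 47/108

Derivation:
The stationary distribution satisfies pi = pi * P, i.e.:
  pi_S0 = 1/12*pi_S0 + 1/6*pi_S1 + 1/6*pi_S2 + 1/12*pi_S3
  pi_S1 = 7/12*pi_S0 + 1/6*pi_S1 + 1/6*pi_S2 + 1/12*pi_S3
  pi_S2 = 1/6*pi_S0 + 7/12*pi_S1 + 1/4*pi_S2 + 1/6*pi_S3
  pi_S3 = 1/6*pi_S0 + 1/12*pi_S1 + 5/12*pi_S2 + 2/3*pi_S3
with normalization: pi_S0 + pi_S1 + pi_S2 + pi_S3 = 1.

Using the first 3 balance equations plus normalization, the linear system A*pi = b is:
  [-11/12, 1/6, 1/6, 1/12] . pi = 0
  [7/12, -5/6, 1/6, 1/12] . pi = 0
  [1/6, 7/12, -3/4, 1/6] . pi = 0
  [1, 1, 1, 1] . pi = 1

Solving yields:
  pi_S0 = 13/108
  pi_S1 = 13/72
  pi_S2 = 19/72
  pi_S3 = 47/108

Verification (pi * P):
  13/108*1/12 + 13/72*1/6 + 19/72*1/6 + 47/108*1/12 = 13/108 = pi_S0  (ok)
  13/108*7/12 + 13/72*1/6 + 19/72*1/6 + 47/108*1/12 = 13/72 = pi_S1  (ok)
  13/108*1/6 + 13/72*7/12 + 19/72*1/4 + 47/108*1/6 = 19/72 = pi_S2  (ok)
  13/108*1/6 + 13/72*1/12 + 19/72*5/12 + 47/108*2/3 = 47/108 = pi_S3  (ok)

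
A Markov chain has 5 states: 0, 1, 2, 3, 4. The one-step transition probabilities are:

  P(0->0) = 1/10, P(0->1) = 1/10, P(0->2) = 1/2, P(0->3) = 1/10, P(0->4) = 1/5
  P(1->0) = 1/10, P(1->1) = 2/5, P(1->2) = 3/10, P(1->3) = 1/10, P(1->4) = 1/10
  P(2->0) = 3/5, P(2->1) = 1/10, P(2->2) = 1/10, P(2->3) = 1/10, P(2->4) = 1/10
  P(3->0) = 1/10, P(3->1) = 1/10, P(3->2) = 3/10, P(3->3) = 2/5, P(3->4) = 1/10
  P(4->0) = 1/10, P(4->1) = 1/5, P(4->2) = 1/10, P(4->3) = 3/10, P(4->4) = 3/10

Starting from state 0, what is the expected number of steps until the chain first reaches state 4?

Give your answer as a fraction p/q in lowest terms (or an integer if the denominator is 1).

Answer: 980/137

Derivation:
Let h_i = expected steps to first reach 4 from state i.
Boundary: h_4 = 0.
First-step equations for the other states:
  h_0 = 1 + 1/10*h_0 + 1/10*h_1 + 1/2*h_2 + 1/10*h_3 + 1/5*h_4
  h_1 = 1 + 1/10*h_0 + 2/5*h_1 + 3/10*h_2 + 1/10*h_3 + 1/10*h_4
  h_2 = 1 + 3/5*h_0 + 1/10*h_1 + 1/10*h_2 + 1/10*h_3 + 1/10*h_4
  h_3 = 1 + 1/10*h_0 + 1/10*h_1 + 3/10*h_2 + 2/5*h_3 + 1/10*h_4

Substituting h_4 = 0 and rearranging gives the linear system (I - Q) h = 1:
  [9/10, -1/10, -1/2, -1/10] . (h_0, h_1, h_2, h_3) = 1
  [-1/10, 3/5, -3/10, -1/10] . (h_0, h_1, h_2, h_3) = 1
  [-3/5, -1/10, 9/10, -1/10] . (h_0, h_1, h_2, h_3) = 1
  [-1/10, -1/10, -3/10, 3/5] . (h_0, h_1, h_2, h_3) = 1

Solving yields:
  h_0 = 980/137
  h_1 = 1100/137
  h_2 = 1050/137
  h_3 = 1100/137

Starting state is 0, so the expected hitting time is h_0 = 980/137.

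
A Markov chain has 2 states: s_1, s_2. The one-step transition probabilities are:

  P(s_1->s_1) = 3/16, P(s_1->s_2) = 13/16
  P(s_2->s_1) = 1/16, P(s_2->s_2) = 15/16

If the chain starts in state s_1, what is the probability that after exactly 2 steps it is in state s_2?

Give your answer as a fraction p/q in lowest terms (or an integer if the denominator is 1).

Computing P^2 by repeated multiplication:
P^1 =
  s_1: [3/16, 13/16]
  s_2: [1/16, 15/16]
P^2 =
  s_1: [11/128, 117/128]
  s_2: [9/128, 119/128]

(P^2)[s_1 -> s_2] = 117/128

Answer: 117/128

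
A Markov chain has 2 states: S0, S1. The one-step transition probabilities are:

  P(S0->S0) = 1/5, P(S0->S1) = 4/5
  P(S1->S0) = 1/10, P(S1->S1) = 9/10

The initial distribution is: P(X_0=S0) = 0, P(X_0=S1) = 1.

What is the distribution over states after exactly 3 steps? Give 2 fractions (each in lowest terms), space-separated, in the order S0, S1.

Propagating the distribution step by step (d_{t+1} = d_t * P):
d_0 = (S0=0, S1=1)
  d_1[S0] = 0*1/5 + 1*1/10 = 1/10
  d_1[S1] = 0*4/5 + 1*9/10 = 9/10
d_1 = (S0=1/10, S1=9/10)
  d_2[S0] = 1/10*1/5 + 9/10*1/10 = 11/100
  d_2[S1] = 1/10*4/5 + 9/10*9/10 = 89/100
d_2 = (S0=11/100, S1=89/100)
  d_3[S0] = 11/100*1/5 + 89/100*1/10 = 111/1000
  d_3[S1] = 11/100*4/5 + 89/100*9/10 = 889/1000
d_3 = (S0=111/1000, S1=889/1000)

Answer: 111/1000 889/1000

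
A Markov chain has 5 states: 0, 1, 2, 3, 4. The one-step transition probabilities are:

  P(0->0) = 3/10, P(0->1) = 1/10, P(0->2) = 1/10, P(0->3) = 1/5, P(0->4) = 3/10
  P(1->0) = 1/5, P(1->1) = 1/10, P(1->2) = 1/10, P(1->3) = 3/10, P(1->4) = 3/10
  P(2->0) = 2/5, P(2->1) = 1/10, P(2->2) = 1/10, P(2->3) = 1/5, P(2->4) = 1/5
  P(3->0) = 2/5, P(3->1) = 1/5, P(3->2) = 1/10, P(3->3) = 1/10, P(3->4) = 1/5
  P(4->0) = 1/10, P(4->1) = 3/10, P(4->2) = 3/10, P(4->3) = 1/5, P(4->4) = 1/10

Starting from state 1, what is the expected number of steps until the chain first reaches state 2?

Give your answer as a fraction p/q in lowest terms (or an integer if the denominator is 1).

Let h_i = expected steps to first reach 2 from state i.
Boundary: h_2 = 0.
First-step equations for the other states:
  h_0 = 1 + 3/10*h_0 + 1/10*h_1 + 1/10*h_2 + 1/5*h_3 + 3/10*h_4
  h_1 = 1 + 1/5*h_0 + 1/10*h_1 + 1/10*h_2 + 3/10*h_3 + 3/10*h_4
  h_3 = 1 + 2/5*h_0 + 1/5*h_1 + 1/10*h_2 + 1/10*h_3 + 1/5*h_4
  h_4 = 1 + 1/10*h_0 + 3/10*h_1 + 3/10*h_2 + 1/5*h_3 + 1/10*h_4

Substituting h_2 = 0 and rearranging gives the linear system (I - Q) h = 1:
  [7/10, -1/10, -1/5, -3/10] . (h_0, h_1, h_3, h_4) = 1
  [-1/5, 9/10, -3/10, -3/10] . (h_0, h_1, h_3, h_4) = 1
  [-2/5, -1/5, 9/10, -1/5] . (h_0, h_1, h_3, h_4) = 1
  [-1/10, -3/10, -1/5, 9/10] . (h_0, h_1, h_3, h_4) = 1

Solving yields:
  h_0 = 6550/961
  h_1 = 6560/961
  h_3 = 6650/961
  h_4 = 5460/961

Starting state is 1, so the expected hitting time is h_1 = 6560/961.

Answer: 6560/961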